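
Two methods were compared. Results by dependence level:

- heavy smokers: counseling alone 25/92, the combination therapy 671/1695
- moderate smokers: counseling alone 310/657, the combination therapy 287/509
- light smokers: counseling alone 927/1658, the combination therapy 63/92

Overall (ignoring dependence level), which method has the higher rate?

counseling alone

Heavy smokers: counseling alone 25/92 = 27.2%, the combination therapy 671/1695 = 39.6% → the combination therapy
Moderate smokers: counseling alone 310/657 = 47.2%, the combination therapy 287/509 = 56.4% → the combination therapy
Light smokers: counseling alone 927/1658 = 55.9%, the combination therapy 63/92 = 68.5% → the combination therapy
Overall: counseling alone 1262/2407 = 52.4%, the combination therapy 1021/2296 = 44.5% → counseling alone
(The combination therapy wins every dependence group but counseling alone wins overall — the combination therapy's participants skew toward the low-rate heavy smokers group.)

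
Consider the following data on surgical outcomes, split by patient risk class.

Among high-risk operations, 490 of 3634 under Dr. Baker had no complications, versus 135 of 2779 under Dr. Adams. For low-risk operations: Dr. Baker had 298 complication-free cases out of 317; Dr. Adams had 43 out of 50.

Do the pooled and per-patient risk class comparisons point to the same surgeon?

Yes

High-risk: Dr. Baker 490/3634 = 13.5%, Dr. Adams 135/2779 = 4.9% → Dr. Baker
Low-risk: Dr. Baker 298/317 = 94.0%, Dr. Adams 43/50 = 86.0% → Dr. Baker
Overall: Dr. Baker 788/3951 = 19.9%, Dr. Adams 178/2829 = 6.3% → Dr. Baker
Dr. Baker wins overall and in every patient risk group — no reversal.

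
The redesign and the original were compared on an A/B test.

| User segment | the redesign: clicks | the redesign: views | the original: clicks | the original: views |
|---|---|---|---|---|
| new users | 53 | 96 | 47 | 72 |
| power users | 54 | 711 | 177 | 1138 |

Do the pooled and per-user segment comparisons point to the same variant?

New users: the redesign 53/96 = 55.2%, the original 47/72 = 65.3% → the original
Power users: the redesign 54/711 = 7.6%, the original 177/1138 = 15.6% → the original
Overall: the redesign 107/807 = 13.3%, the original 224/1210 = 18.5% → the original
The original wins overall and in every user group — no reversal.

Yes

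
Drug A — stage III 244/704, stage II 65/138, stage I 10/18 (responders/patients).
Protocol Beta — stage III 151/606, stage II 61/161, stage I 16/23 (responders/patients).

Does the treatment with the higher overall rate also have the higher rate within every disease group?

Stage III: Drug A 244/704 = 34.7%, Protocol Beta 151/606 = 24.9% → Drug A
Stage II: Drug A 65/138 = 47.1%, Protocol Beta 61/161 = 37.9% → Drug A
Stage I: Drug A 10/18 = 55.6%, Protocol Beta 16/23 = 69.6% → Protocol Beta
Overall: Drug A 319/860 = 37.1%, Protocol Beta 228/790 = 28.9% → Drug A
Neither sweeps: Drug A wins 2 of 3 groups, Protocol Beta wins 1. Drug A wins overall but not every group — no Simpson reversal.

No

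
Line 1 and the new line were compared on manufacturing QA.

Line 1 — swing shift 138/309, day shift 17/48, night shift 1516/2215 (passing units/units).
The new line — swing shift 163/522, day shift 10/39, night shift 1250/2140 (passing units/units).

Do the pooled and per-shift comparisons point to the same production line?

Swing shift: Line 1 138/309 = 44.7%, the new line 163/522 = 31.2% → Line 1
Day shift: Line 1 17/48 = 35.4%, the new line 10/39 = 25.6% → Line 1
Night shift: Line 1 1516/2215 = 68.4%, the new line 1250/2140 = 58.4% → Line 1
Overall: Line 1 1671/2572 = 65.0%, the new line 1423/2701 = 52.7% → Line 1
Line 1 wins overall and in every shift group — no reversal.

Yes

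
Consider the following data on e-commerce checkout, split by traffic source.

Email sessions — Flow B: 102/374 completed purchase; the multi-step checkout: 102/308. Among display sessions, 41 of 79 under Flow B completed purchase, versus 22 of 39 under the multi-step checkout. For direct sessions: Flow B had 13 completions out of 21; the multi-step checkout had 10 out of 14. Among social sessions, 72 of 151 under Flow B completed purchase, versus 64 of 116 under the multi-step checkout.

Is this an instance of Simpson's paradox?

Email: Flow B 102/374 = 27.3%, the multi-step checkout 102/308 = 33.1% → the multi-step checkout
Display: Flow B 41/79 = 51.9%, the multi-step checkout 22/39 = 56.4% → the multi-step checkout
Direct: Flow B 13/21 = 61.9%, the multi-step checkout 10/14 = 71.4% → the multi-step checkout
Social: Flow B 72/151 = 47.7%, the multi-step checkout 64/116 = 55.2% → the multi-step checkout
Overall: Flow B 228/625 = 36.5%, the multi-step checkout 198/477 = 41.5% → the multi-step checkout
The multi-step checkout wins overall and in every traffic group — no reversal.

No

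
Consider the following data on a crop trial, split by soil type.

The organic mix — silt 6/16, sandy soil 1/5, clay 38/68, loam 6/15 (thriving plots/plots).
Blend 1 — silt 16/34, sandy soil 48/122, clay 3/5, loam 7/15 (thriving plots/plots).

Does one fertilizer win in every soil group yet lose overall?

Silt: the organic mix 6/16 = 37.5%, Blend 1 16/34 = 47.1% → Blend 1
Sandy soil: the organic mix 1/5 = 20.0%, Blend 1 48/122 = 39.3% → Blend 1
Clay: the organic mix 38/68 = 55.9%, Blend 1 3/5 = 60.0% → Blend 1
Loam: the organic mix 6/15 = 40.0%, Blend 1 7/15 = 46.7% → Blend 1
Overall: the organic mix 51/104 = 49.0%, Blend 1 74/176 = 42.0% → the organic mix
Blend 1 wins each soil group but the organic mix wins overall — the comparison reverses. Blend 1's plots skew toward sandy soil, which has a lower base rate.

Yes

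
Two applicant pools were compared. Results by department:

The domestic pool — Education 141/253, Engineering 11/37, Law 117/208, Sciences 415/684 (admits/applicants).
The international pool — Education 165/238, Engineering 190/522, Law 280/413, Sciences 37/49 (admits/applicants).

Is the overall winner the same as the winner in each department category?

Education: the domestic pool 141/253 = 55.7%, the international pool 165/238 = 69.3% → the international pool
Engineering: the domestic pool 11/37 = 29.7%, the international pool 190/522 = 36.4% → the international pool
Law: the domestic pool 117/208 = 56.2%, the international pool 280/413 = 67.8% → the international pool
Sciences: the domestic pool 415/684 = 60.7%, the international pool 37/49 = 75.5% → the international pool
Overall: the domestic pool 684/1182 = 57.9%, the international pool 672/1222 = 55.0% → the domestic pool
The international pool wins each department group but the domestic pool wins overall — the comparison reverses. The international pool's applicants skew toward Engineering, which has a lower base rate.

No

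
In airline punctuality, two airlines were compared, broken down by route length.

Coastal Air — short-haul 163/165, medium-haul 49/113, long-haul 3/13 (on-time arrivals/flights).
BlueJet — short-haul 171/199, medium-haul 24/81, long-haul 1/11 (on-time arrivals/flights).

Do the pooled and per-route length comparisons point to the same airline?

Yes

Short-haul: Coastal Air 163/165 = 98.8%, BlueJet 171/199 = 85.9% → Coastal Air
Medium-haul: Coastal Air 49/113 = 43.4%, BlueJet 24/81 = 29.6% → Coastal Air
Long-haul: Coastal Air 3/13 = 23.1%, BlueJet 1/11 = 9.1% → Coastal Air
Overall: Coastal Air 215/291 = 73.9%, BlueJet 196/291 = 67.4% → Coastal Air
Coastal Air wins overall and in every route group — no reversal.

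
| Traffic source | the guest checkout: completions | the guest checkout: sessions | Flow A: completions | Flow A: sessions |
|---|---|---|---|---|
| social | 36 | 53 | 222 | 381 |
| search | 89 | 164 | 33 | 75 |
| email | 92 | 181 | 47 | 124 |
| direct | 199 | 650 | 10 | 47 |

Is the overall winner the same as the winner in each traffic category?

No

Social: the guest checkout 36/53 = 67.9%, Flow A 222/381 = 58.3% → the guest checkout
Search: the guest checkout 89/164 = 54.3%, Flow A 33/75 = 44.0% → the guest checkout
Email: the guest checkout 92/181 = 50.8%, Flow A 47/124 = 37.9% → the guest checkout
Direct: the guest checkout 199/650 = 30.6%, Flow A 10/47 = 21.3% → the guest checkout
Overall: the guest checkout 416/1048 = 39.7%, Flow A 312/627 = 49.8% → Flow A
The guest checkout wins each traffic group but Flow A wins overall — the comparison reverses. The guest checkout's sessions skew toward direct, which has a lower base rate.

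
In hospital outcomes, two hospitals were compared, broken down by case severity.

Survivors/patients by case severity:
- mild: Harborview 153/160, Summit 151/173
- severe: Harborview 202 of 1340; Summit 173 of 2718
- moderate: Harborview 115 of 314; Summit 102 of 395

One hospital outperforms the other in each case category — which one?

Harborview

Mild: Harborview 153/160 = 95.6%, Summit 151/173 = 87.3% → Harborview
Severe: Harborview 202/1340 = 15.1%, Summit 173/2718 = 6.4% → Harborview
Moderate: Harborview 115/314 = 36.6%, Summit 102/395 = 25.8% → Harborview
Harborview has the higher rate in all 3 groups.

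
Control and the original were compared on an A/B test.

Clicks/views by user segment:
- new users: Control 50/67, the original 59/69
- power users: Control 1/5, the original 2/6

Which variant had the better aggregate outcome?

New users: Control 50/67 = 74.6%, the original 59/69 = 85.5% → the original
Power users: Control 1/5 = 20.0%, the original 2/6 = 33.3% → the original
Overall: Control 51/72 = 70.8%, the original 61/75 = 81.3% → the original

the original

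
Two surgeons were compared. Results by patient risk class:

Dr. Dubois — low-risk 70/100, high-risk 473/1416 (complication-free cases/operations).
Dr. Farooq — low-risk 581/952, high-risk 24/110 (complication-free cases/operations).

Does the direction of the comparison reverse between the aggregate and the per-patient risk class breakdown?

Low-risk: Dr. Dubois 70/100 = 70.0%, Dr. Farooq 581/952 = 61.0% → Dr. Dubois
High-risk: Dr. Dubois 473/1416 = 33.4%, Dr. Farooq 24/110 = 21.8% → Dr. Dubois
Overall: Dr. Dubois 543/1516 = 35.8%, Dr. Farooq 605/1062 = 57.0% → Dr. Farooq
Dr. Dubois wins each patient risk group but Dr. Farooq wins overall — the comparison reverses. Dr. Dubois's operations skew toward high-risk, which has a lower base rate.

Yes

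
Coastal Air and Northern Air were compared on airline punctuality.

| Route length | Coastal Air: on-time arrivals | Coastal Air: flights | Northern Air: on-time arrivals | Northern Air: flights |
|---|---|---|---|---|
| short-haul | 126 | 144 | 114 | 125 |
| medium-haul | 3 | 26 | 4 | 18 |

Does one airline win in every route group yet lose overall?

Short-haul: Coastal Air 126/144 = 87.5%, Northern Air 114/125 = 91.2% → Northern Air
Medium-haul: Coastal Air 3/26 = 11.5%, Northern Air 4/18 = 22.2% → Northern Air
Overall: Coastal Air 129/170 = 75.9%, Northern Air 118/143 = 82.5% → Northern Air
Northern Air wins overall and in every route group — no reversal.

No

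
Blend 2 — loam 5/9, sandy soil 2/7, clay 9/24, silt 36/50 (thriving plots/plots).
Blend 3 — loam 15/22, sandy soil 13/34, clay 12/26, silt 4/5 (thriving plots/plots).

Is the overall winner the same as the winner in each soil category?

Loam: Blend 2 5/9 = 55.6%, Blend 3 15/22 = 68.2% → Blend 3
Sandy soil: Blend 2 2/7 = 28.6%, Blend 3 13/34 = 38.2% → Blend 3
Clay: Blend 2 9/24 = 37.5%, Blend 3 12/26 = 46.2% → Blend 3
Silt: Blend 2 36/50 = 72.0%, Blend 3 4/5 = 80.0% → Blend 3
Overall: Blend 2 52/90 = 57.8%, Blend 3 44/87 = 50.6% → Blend 2
Blend 3 wins each soil group but Blend 2 wins overall — the comparison reverses. Blend 3's plots skew toward sandy soil, which has a lower base rate.

No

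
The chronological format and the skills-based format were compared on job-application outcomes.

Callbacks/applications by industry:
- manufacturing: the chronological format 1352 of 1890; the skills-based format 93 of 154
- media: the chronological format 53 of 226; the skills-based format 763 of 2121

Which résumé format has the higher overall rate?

the chronological format

Manufacturing: the chronological format 1352/1890 = 71.5%, the skills-based format 93/154 = 60.4% → the chronological format
Media: the chronological format 53/226 = 23.5%, the skills-based format 763/2121 = 36.0% → the skills-based format
Overall: the chronological format 1405/2116 = 66.4%, the skills-based format 856/2275 = 37.6% → the chronological format
(Neither sweeps every industry group, but the chronological format has the higher pooled rate.)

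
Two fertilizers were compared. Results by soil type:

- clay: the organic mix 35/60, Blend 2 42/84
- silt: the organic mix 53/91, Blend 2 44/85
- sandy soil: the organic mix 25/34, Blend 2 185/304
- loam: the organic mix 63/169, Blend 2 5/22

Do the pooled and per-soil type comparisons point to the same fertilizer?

Clay: the organic mix 35/60 = 58.3%, Blend 2 42/84 = 50.0% → the organic mix
Silt: the organic mix 53/91 = 58.2%, Blend 2 44/85 = 51.8% → the organic mix
Sandy soil: the organic mix 25/34 = 73.5%, Blend 2 185/304 = 60.9% → the organic mix
Loam: the organic mix 63/169 = 37.3%, Blend 2 5/22 = 22.7% → the organic mix
Overall: the organic mix 176/354 = 49.7%, Blend 2 276/495 = 55.8% → Blend 2
The organic mix wins each soil group but Blend 2 wins overall — the comparison reverses. The organic mix's plots skew toward loam, which has a lower base rate.

No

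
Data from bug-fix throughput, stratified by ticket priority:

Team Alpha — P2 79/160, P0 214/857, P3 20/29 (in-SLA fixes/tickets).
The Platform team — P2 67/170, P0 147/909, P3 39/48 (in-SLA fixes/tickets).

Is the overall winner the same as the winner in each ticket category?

No

P2: Team Alpha 79/160 = 49.4%, the Platform team 67/170 = 39.4% → Team Alpha
P0: Team Alpha 214/857 = 25.0%, the Platform team 147/909 = 16.2% → Team Alpha
P3: Team Alpha 20/29 = 69.0%, the Platform team 39/48 = 81.2% → the Platform team
Overall: Team Alpha 313/1046 = 29.9%, the Platform team 253/1127 = 22.4% → Team Alpha
Neither sweeps: Team Alpha wins 2 of 3 groups, the Platform team wins 1. Team Alpha wins overall but not every group — no Simpson reversal.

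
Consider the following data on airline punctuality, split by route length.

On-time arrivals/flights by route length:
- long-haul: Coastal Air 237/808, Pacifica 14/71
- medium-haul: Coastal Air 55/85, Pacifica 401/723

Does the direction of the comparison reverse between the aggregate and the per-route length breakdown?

Long-haul: Coastal Air 237/808 = 29.3%, Pacifica 14/71 = 19.7% → Coastal Air
Medium-haul: Coastal Air 55/85 = 64.7%, Pacifica 401/723 = 55.5% → Coastal Air
Overall: Coastal Air 292/893 = 32.7%, Pacifica 415/794 = 52.3% → Pacifica
Coastal Air wins each route group but Pacifica wins overall — the comparison reverses. Coastal Air's flights skew toward long-haul, which has a lower base rate.

Yes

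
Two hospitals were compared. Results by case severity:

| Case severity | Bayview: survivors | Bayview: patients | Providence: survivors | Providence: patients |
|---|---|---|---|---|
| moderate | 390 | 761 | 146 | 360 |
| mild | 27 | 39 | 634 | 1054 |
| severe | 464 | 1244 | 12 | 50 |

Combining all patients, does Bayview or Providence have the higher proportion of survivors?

Providence

Moderate: Bayview 390/761 = 51.2%, Providence 146/360 = 40.6% → Bayview
Mild: Bayview 27/39 = 69.2%, Providence 634/1054 = 60.2% → Bayview
Severe: Bayview 464/1244 = 37.3%, Providence 12/50 = 24.0% → Bayview
Overall: Bayview 881/2044 = 43.1%, Providence 792/1464 = 54.1% → Providence
(Bayview wins every case group but Providence wins overall — Bayview's patients skew toward the low-rate severe group.)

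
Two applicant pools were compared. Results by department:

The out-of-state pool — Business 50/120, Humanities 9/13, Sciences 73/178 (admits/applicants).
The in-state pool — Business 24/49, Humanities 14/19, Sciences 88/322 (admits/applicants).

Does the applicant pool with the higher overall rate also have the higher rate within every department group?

No

Business: the out-of-state pool 50/120 = 41.7%, the in-state pool 24/49 = 49.0% → the in-state pool
Humanities: the out-of-state pool 9/13 = 69.2%, the in-state pool 14/19 = 73.7% → the in-state pool
Sciences: the out-of-state pool 73/178 = 41.0%, the in-state pool 88/322 = 27.3% → the out-of-state pool
Overall: the out-of-state pool 132/311 = 42.4%, the in-state pool 126/390 = 32.3% → the out-of-state pool
Neither sweeps: the out-of-state pool wins 1 of 3 groups, the in-state pool wins 2. The out-of-state pool wins overall but not every group — no Simpson reversal.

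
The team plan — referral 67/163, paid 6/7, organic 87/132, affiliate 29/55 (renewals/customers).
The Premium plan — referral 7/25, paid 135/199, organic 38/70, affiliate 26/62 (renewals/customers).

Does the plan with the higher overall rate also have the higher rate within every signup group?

No

Referral: the team plan 67/163 = 41.1%, the Premium plan 7/25 = 28.0% → the team plan
Paid: the team plan 6/7 = 85.7%, the Premium plan 135/199 = 67.8% → the team plan
Organic: the team plan 87/132 = 65.9%, the Premium plan 38/70 = 54.3% → the team plan
Affiliate: the team plan 29/55 = 52.7%, the Premium plan 26/62 = 41.9% → the team plan
Overall: the team plan 189/357 = 52.9%, the Premium plan 206/356 = 57.9% → the Premium plan
The team plan wins each signup group but the Premium plan wins overall — the comparison reverses. The team plan's customers skew toward referral, which has a lower base rate.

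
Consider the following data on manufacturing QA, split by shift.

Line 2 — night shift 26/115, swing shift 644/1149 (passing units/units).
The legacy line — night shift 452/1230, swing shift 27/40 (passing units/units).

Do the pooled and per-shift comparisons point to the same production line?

No

Night shift: Line 2 26/115 = 22.6%, the legacy line 452/1230 = 36.7% → the legacy line
Swing shift: Line 2 644/1149 = 56.0%, the legacy line 27/40 = 67.5% → the legacy line
Overall: Line 2 670/1264 = 53.0%, the legacy line 479/1270 = 37.7% → Line 2
The legacy line wins each shift group but Line 2 wins overall — the comparison reverses. The legacy line's units skew toward night shift, which has a lower base rate.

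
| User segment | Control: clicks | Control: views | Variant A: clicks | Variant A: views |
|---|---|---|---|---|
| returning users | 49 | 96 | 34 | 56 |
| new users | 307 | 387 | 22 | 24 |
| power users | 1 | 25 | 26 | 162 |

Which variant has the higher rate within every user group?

Variant A

Returning users: Control 49/96 = 51.0%, Variant A 34/56 = 60.7% → Variant A
New users: Control 307/387 = 79.3%, Variant A 22/24 = 91.7% → Variant A
Power users: Control 1/25 = 4.0%, Variant A 26/162 = 16.0% → Variant A
Variant A has the higher rate in all 3 groups.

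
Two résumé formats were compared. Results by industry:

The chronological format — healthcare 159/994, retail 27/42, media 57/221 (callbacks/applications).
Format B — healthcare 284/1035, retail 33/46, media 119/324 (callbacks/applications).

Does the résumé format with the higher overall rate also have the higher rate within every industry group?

Healthcare: the chronological format 159/994 = 16.0%, Format B 284/1035 = 27.4% → Format B
Retail: the chronological format 27/42 = 64.3%, Format B 33/46 = 71.7% → Format B
Media: the chronological format 57/221 = 25.8%, Format B 119/324 = 36.7% → Format B
Overall: the chronological format 243/1257 = 19.3%, Format B 436/1405 = 31.0% → Format B
Format B wins overall and in every industry group — no reversal.

Yes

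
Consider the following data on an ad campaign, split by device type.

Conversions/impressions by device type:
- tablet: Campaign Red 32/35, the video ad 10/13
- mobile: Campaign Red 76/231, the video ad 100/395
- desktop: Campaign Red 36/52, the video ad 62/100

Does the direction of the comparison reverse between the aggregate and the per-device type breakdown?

Tablet: Campaign Red 32/35 = 91.4%, the video ad 10/13 = 76.9% → Campaign Red
Mobile: Campaign Red 76/231 = 32.9%, the video ad 100/395 = 25.3% → Campaign Red
Desktop: Campaign Red 36/52 = 69.2%, the video ad 62/100 = 62.0% → Campaign Red
Overall: Campaign Red 144/318 = 45.3%, the video ad 172/508 = 33.9% → Campaign Red
Campaign Red wins overall and in every device group — no reversal.

No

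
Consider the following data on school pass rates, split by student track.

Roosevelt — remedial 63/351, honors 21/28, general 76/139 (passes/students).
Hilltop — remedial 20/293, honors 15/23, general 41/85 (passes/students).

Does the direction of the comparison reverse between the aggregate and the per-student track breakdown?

No

Remedial: Roosevelt 63/351 = 17.9%, Hilltop 20/293 = 6.8% → Roosevelt
Honors: Roosevelt 21/28 = 75.0%, Hilltop 15/23 = 65.2% → Roosevelt
General: Roosevelt 76/139 = 54.7%, Hilltop 41/85 = 48.2% → Roosevelt
Overall: Roosevelt 160/518 = 30.9%, Hilltop 76/401 = 19.0% → Roosevelt
Roosevelt wins overall and in every student group — no reversal.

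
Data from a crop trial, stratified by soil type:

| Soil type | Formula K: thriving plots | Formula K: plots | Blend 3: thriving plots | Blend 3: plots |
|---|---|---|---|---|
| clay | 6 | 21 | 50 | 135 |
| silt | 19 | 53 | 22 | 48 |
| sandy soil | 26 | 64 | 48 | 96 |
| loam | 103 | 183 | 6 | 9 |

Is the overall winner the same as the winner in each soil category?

Clay: Formula K 6/21 = 28.6%, Blend 3 50/135 = 37.0% → Blend 3
Silt: Formula K 19/53 = 35.8%, Blend 3 22/48 = 45.8% → Blend 3
Sandy soil: Formula K 26/64 = 40.6%, Blend 3 48/96 = 50.0% → Blend 3
Loam: Formula K 103/183 = 56.3%, Blend 3 6/9 = 66.7% → Blend 3
Overall: Formula K 154/321 = 48.0%, Blend 3 126/288 = 43.8% → Formula K
Blend 3 wins each soil group but Formula K wins overall — the comparison reverses. Blend 3's plots skew toward clay, which has a lower base rate.

No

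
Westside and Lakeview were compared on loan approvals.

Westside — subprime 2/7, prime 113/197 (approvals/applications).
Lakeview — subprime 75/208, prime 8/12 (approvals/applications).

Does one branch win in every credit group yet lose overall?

Yes

Subprime: Westside 2/7 = 28.6%, Lakeview 75/208 = 36.1% → Lakeview
Prime: Westside 113/197 = 57.4%, Lakeview 8/12 = 66.7% → Lakeview
Overall: Westside 115/204 = 56.4%, Lakeview 83/220 = 37.7% → Westside
Lakeview wins each credit group but Westside wins overall — the comparison reverses. Lakeview's applications skew toward subprime, which has a lower base rate.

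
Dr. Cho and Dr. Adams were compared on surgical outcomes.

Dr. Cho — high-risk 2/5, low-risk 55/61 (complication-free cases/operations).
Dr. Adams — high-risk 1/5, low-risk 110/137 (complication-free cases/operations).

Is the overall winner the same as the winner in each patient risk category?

Yes

High-risk: Dr. Cho 2/5 = 40.0%, Dr. Adams 1/5 = 20.0% → Dr. Cho
Low-risk: Dr. Cho 55/61 = 90.2%, Dr. Adams 110/137 = 80.3% → Dr. Cho
Overall: Dr. Cho 57/66 = 86.4%, Dr. Adams 111/142 = 78.2% → Dr. Cho
Dr. Cho wins overall and in every patient risk group — no reversal.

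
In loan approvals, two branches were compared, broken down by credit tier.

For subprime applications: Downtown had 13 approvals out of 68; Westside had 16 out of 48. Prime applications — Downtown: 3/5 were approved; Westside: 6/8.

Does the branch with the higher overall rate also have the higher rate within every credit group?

Yes

Subprime: Downtown 13/68 = 19.1%, Westside 16/48 = 33.3% → Westside
Prime: Downtown 3/5 = 60.0%, Westside 6/8 = 75.0% → Westside
Overall: Downtown 16/73 = 21.9%, Westside 22/56 = 39.3% → Westside
Westside wins overall and in every credit group — no reversal.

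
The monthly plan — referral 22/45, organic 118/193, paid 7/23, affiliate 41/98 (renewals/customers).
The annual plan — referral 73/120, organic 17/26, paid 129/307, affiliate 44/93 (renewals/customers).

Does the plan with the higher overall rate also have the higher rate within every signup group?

Referral: the monthly plan 22/45 = 48.9%, the annual plan 73/120 = 60.8% → the annual plan
Organic: the monthly plan 118/193 = 61.1%, the annual plan 17/26 = 65.4% → the annual plan
Paid: the monthly plan 7/23 = 30.4%, the annual plan 129/307 = 42.0% → the annual plan
Affiliate: the monthly plan 41/98 = 41.8%, the annual plan 44/93 = 47.3% → the annual plan
Overall: the monthly plan 188/359 = 52.4%, the annual plan 263/546 = 48.2% → the monthly plan
The annual plan wins each signup group but the monthly plan wins overall — the comparison reverses. The annual plan's customers skew toward paid, which has a lower base rate.

No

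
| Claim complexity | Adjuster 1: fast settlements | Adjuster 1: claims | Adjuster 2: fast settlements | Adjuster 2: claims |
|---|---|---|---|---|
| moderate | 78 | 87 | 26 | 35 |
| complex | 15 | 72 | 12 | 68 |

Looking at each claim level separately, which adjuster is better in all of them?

Moderate: Adjuster 1 78/87 = 89.7%, Adjuster 2 26/35 = 74.3% → Adjuster 1
Complex: Adjuster 1 15/72 = 20.8%, Adjuster 2 12/68 = 17.6% → Adjuster 1
Adjuster 1 has the higher rate in both groups.

Adjuster 1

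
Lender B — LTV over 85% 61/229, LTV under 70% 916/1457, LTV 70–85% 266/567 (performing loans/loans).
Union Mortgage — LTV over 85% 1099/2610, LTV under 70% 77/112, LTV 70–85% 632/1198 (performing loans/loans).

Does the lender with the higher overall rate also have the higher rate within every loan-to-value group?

LTV over 85%: Lender B 61/229 = 26.6%, Union Mortgage 1099/2610 = 42.1% → Union Mortgage
LTV under 70%: Lender B 916/1457 = 62.9%, Union Mortgage 77/112 = 68.8% → Union Mortgage
LTV 70–85%: Lender B 266/567 = 46.9%, Union Mortgage 632/1198 = 52.8% → Union Mortgage
Overall: Lender B 1243/2253 = 55.2%, Union Mortgage 1808/3920 = 46.1% → Lender B
Union Mortgage wins each loan-to-value group but Lender B wins overall — the comparison reverses. Union Mortgage's loans skew toward LTV over 85%, which has a lower base rate.

No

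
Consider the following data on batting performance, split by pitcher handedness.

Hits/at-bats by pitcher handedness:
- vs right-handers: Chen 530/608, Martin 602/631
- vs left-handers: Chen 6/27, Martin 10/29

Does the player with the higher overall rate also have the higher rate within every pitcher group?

Yes

Vs right-handers: Chen 530/608 = 87.2%, Martin 602/631 = 95.4% → Martin
Vs left-handers: Chen 6/27 = 22.2%, Martin 10/29 = 34.5% → Martin
Overall: Chen 536/635 = 84.4%, Martin 612/660 = 92.7% → Martin
Martin wins overall and in every pitcher group — no reversal.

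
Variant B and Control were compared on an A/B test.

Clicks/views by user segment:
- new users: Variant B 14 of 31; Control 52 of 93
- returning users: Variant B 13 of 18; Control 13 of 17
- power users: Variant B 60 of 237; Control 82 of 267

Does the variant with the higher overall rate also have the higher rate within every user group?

New users: Variant B 14/31 = 45.2%, Control 52/93 = 55.9% → Control
Returning users: Variant B 13/18 = 72.2%, Control 13/17 = 76.5% → Control
Power users: Variant B 60/237 = 25.3%, Control 82/267 = 30.7% → Control
Overall: Variant B 87/286 = 30.4%, Control 147/377 = 39.0% → Control
Control wins overall and in every user group — no reversal.

Yes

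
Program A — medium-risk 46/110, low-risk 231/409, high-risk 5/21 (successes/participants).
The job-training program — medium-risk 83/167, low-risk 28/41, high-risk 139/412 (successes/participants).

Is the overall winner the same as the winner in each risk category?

No

Medium-risk: Program A 46/110 = 41.8%, the job-training program 83/167 = 49.7% → the job-training program
Low-risk: Program A 231/409 = 56.5%, the job-training program 28/41 = 68.3% → the job-training program
High-risk: Program A 5/21 = 23.8%, the job-training program 139/412 = 33.7% → the job-training program
Overall: Program A 282/540 = 52.2%, the job-training program 250/620 = 40.3% → Program A
The job-training program wins each risk group but Program A wins overall — the comparison reverses. The job-training program's participants skew toward high-risk, which has a lower base rate.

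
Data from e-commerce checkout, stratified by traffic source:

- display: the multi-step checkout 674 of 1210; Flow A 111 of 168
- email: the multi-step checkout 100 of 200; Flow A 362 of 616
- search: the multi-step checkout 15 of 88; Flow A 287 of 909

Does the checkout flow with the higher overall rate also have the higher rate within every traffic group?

No

Display: the multi-step checkout 674/1210 = 55.7%, Flow A 111/168 = 66.1% → Flow A
Email: the multi-step checkout 100/200 = 50.0%, Flow A 362/616 = 58.8% → Flow A
Search: the multi-step checkout 15/88 = 17.0%, Flow A 287/909 = 31.6% → Flow A
Overall: the multi-step checkout 789/1498 = 52.7%, Flow A 760/1693 = 44.9% → the multi-step checkout
Flow A wins each traffic group but the multi-step checkout wins overall — the comparison reverses. Flow A's sessions skew toward search, which has a lower base rate.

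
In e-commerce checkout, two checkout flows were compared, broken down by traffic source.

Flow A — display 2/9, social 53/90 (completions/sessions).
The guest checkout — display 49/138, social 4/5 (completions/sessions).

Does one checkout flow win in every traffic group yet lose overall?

Yes

Display: Flow A 2/9 = 22.2%, the guest checkout 49/138 = 35.5% → the guest checkout
Social: Flow A 53/90 = 58.9%, the guest checkout 4/5 = 80.0% → the guest checkout
Overall: Flow A 55/99 = 55.6%, the guest checkout 53/143 = 37.1% → Flow A
The guest checkout wins each traffic group but Flow A wins overall — the comparison reverses. The guest checkout's sessions skew toward display, which has a lower base rate.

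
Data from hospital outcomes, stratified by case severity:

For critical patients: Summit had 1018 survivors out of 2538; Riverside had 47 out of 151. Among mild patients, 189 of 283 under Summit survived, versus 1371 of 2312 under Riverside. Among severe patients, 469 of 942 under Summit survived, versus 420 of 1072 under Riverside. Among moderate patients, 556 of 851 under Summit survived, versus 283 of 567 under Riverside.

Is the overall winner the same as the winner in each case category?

No

Critical: Summit 1018/2538 = 40.1%, Riverside 47/151 = 31.1% → Summit
Mild: Summit 189/283 = 66.8%, Riverside 1371/2312 = 59.3% → Summit
Severe: Summit 469/942 = 49.8%, Riverside 420/1072 = 39.2% → Summit
Moderate: Summit 556/851 = 65.3%, Riverside 283/567 = 49.9% → Summit
Overall: Summit 2232/4614 = 48.4%, Riverside 2121/4102 = 51.7% → Riverside
Summit wins each case group but Riverside wins overall — the comparison reverses. Summit's patients skew toward critical, which has a lower base rate.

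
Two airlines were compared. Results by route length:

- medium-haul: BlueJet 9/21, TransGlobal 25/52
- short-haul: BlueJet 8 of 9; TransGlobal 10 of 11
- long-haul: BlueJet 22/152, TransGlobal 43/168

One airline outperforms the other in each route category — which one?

Medium-haul: BlueJet 9/21 = 42.9%, TransGlobal 25/52 = 48.1% → TransGlobal
Short-haul: BlueJet 8/9 = 88.9%, TransGlobal 10/11 = 90.9% → TransGlobal
Long-haul: BlueJet 22/152 = 14.5%, TransGlobal 43/168 = 25.6% → TransGlobal
TransGlobal has the higher rate in all 3 groups.

TransGlobal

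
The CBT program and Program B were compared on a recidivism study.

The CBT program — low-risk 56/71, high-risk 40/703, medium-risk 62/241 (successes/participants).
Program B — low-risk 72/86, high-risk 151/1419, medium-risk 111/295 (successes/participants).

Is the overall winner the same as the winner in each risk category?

Yes

Low-risk: the CBT program 56/71 = 78.9%, Program B 72/86 = 83.7% → Program B
High-risk: the CBT program 40/703 = 5.7%, Program B 151/1419 = 10.6% → Program B
Medium-risk: the CBT program 62/241 = 25.7%, Program B 111/295 = 37.6% → Program B
Overall: the CBT program 158/1015 = 15.6%, Program B 334/1800 = 18.6% → Program B
Program B wins overall and in every risk group — no reversal.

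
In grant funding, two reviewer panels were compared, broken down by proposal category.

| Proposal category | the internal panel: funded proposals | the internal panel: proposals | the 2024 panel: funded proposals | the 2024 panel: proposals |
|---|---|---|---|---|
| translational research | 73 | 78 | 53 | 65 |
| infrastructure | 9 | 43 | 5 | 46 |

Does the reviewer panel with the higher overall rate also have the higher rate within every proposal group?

Yes

Translational research: the internal panel 73/78 = 93.6%, the 2024 panel 53/65 = 81.5% → the internal panel
Infrastructure: the internal panel 9/43 = 20.9%, the 2024 panel 5/46 = 10.9% → the internal panel
Overall: the internal panel 82/121 = 67.8%, the 2024 panel 58/111 = 52.3% → the internal panel
The internal panel wins overall and in every proposal group — no reversal.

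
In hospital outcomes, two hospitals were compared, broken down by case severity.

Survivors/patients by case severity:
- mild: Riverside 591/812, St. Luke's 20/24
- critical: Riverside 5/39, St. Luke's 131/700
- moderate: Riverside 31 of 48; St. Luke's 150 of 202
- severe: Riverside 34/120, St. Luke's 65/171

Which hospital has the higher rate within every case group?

Mild: Riverside 591/812 = 72.8%, St. Luke's 20/24 = 83.3% → St. Luke's
Critical: Riverside 5/39 = 12.8%, St. Luke's 131/700 = 18.7% → St. Luke's
Moderate: Riverside 31/48 = 64.6%, St. Luke's 150/202 = 74.3% → St. Luke's
Severe: Riverside 34/120 = 28.3%, St. Luke's 65/171 = 38.0% → St. Luke's
St. Luke's has the higher rate in all 4 groups.

St. Luke's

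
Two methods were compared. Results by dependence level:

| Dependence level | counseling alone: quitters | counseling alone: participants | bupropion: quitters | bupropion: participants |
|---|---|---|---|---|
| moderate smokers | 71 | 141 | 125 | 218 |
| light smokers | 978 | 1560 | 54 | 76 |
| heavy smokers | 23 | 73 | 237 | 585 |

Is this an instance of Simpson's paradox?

Yes

Moderate smokers: counseling alone 71/141 = 50.4%, bupropion 125/218 = 57.3% → bupropion
Light smokers: counseling alone 978/1560 = 62.7%, bupropion 54/76 = 71.1% → bupropion
Heavy smokers: counseling alone 23/73 = 31.5%, bupropion 237/585 = 40.5% → bupropion
Overall: counseling alone 1072/1774 = 60.4%, bupropion 416/879 = 47.3% → counseling alone
Bupropion wins each dependence group but counseling alone wins overall — the comparison reverses. Bupropion's participants skew toward heavy smokers, which has a lower base rate.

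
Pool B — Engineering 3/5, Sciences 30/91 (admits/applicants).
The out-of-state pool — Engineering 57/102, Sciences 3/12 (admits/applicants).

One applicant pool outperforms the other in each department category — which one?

Pool B

Engineering: Pool B 3/5 = 60.0%, the out-of-state pool 57/102 = 55.9% → Pool B
Sciences: Pool B 30/91 = 33.0%, the out-of-state pool 3/12 = 25.0% → Pool B
Pool B has the higher rate in both groups.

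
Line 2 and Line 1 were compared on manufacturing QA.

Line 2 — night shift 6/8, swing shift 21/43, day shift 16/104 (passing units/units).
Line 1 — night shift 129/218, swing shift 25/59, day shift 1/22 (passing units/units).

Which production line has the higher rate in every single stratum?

Night shift: Line 2 6/8 = 75.0%, Line 1 129/218 = 59.2% → Line 2
Swing shift: Line 2 21/43 = 48.8%, Line 1 25/59 = 42.4% → Line 2
Day shift: Line 2 16/104 = 15.4%, Line 1 1/22 = 4.5% → Line 2
Line 2 has the higher rate in all 3 groups.

Line 2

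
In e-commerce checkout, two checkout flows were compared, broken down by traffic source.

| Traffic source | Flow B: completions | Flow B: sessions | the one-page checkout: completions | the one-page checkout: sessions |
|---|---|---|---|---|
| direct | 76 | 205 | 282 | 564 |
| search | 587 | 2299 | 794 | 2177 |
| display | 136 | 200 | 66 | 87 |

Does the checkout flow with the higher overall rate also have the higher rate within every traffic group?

Direct: Flow B 76/205 = 37.1%, the one-page checkout 282/564 = 50.0% → the one-page checkout
Search: Flow B 587/2299 = 25.5%, the one-page checkout 794/2177 = 36.5% → the one-page checkout
Display: Flow B 136/200 = 68.0%, the one-page checkout 66/87 = 75.9% → the one-page checkout
Overall: Flow B 799/2704 = 29.5%, the one-page checkout 1142/2828 = 40.4% → the one-page checkout
The one-page checkout wins overall and in every traffic group — no reversal.

Yes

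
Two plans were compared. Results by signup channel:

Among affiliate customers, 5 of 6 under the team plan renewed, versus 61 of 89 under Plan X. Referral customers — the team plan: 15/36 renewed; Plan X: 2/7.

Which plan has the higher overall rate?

Affiliate: the team plan 5/6 = 83.3%, Plan X 61/89 = 68.5% → the team plan
Referral: the team plan 15/36 = 41.7%, Plan X 2/7 = 28.6% → the team plan
Overall: the team plan 20/42 = 47.6%, Plan X 63/96 = 65.6% → Plan X
(The team plan wins every signup group but Plan X wins overall — the team plan's customers skew toward the low-rate referral group.)

Plan X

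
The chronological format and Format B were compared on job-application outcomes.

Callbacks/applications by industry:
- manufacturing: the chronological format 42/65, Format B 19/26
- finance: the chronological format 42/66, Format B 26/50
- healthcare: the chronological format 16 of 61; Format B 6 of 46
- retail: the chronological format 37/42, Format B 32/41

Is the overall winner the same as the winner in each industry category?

Manufacturing: the chronological format 42/65 = 64.6%, Format B 19/26 = 73.1% → Format B
Finance: the chronological format 42/66 = 63.6%, Format B 26/50 = 52.0% → the chronological format
Healthcare: the chronological format 16/61 = 26.2%, Format B 6/46 = 13.0% → the chronological format
Retail: the chronological format 37/42 = 88.1%, Format B 32/41 = 78.0% → the chronological format
Overall: the chronological format 137/234 = 58.5%, Format B 83/163 = 50.9% → the chronological format
Neither sweeps: the chronological format wins 3 of 4 groups, Format B wins 1. The chronological format wins overall but not every group — no Simpson reversal.

No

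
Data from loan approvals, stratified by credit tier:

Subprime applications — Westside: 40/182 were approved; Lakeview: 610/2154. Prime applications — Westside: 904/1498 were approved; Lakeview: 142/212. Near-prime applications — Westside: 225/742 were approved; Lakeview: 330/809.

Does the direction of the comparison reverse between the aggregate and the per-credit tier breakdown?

Yes

Subprime: Westside 40/182 = 22.0%, Lakeview 610/2154 = 28.3% → Lakeview
Prime: Westside 904/1498 = 60.3%, Lakeview 142/212 = 67.0% → Lakeview
Near-prime: Westside 225/742 = 30.3%, Lakeview 330/809 = 40.8% → Lakeview
Overall: Westside 1169/2422 = 48.3%, Lakeview 1082/3175 = 34.1% → Westside
Lakeview wins each credit group but Westside wins overall — the comparison reverses. Lakeview's applications skew toward subprime, which has a lower base rate.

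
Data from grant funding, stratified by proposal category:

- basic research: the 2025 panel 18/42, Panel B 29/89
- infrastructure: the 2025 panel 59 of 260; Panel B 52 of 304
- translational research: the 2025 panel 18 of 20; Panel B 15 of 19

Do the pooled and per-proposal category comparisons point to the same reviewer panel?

Basic research: the 2025 panel 18/42 = 42.9%, Panel B 29/89 = 32.6% → the 2025 panel
Infrastructure: the 2025 panel 59/260 = 22.7%, Panel B 52/304 = 17.1% → the 2025 panel
Translational research: the 2025 panel 18/20 = 90.0%, Panel B 15/19 = 78.9% → the 2025 panel
Overall: the 2025 panel 95/322 = 29.5%, Panel B 96/412 = 23.3% → the 2025 panel
The 2025 panel wins overall and in every proposal group — no reversal.

Yes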